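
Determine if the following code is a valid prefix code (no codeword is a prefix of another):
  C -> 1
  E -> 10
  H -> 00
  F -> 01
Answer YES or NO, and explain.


Checking each pair (does one codeword prefix another?):
  C='1' vs E='10': prefix -- VIOLATION

NO -- this is NOT a valid prefix code. C (1) is a prefix of E (10).


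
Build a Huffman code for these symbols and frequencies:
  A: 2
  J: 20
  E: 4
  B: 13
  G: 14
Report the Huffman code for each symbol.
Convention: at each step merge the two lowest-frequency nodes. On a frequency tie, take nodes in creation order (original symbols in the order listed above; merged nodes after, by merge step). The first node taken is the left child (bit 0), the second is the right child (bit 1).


Huffman tree construction:
Step 1: Merge A(2) + E(4) = 6
Step 2: Merge (A+E)(6) + B(13) = 19
Step 3: Merge G(14) + ((A+E)+B)(19) = 33
Step 4: Merge J(20) + (G+((A+E)+B))(33) = 53
Read each symbol's code off the tree from the root (left child = 0, right child = 1).

Codes:
  A: 1100 (length 4)
  J: 0 (length 1)
  E: 1101 (length 4)
  B: 111 (length 3)
  G: 10 (length 2)
Average code length: 111/53 = 2.0943 bits/symbol


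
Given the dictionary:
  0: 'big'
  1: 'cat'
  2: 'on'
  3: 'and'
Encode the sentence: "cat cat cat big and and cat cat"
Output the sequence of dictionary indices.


Look up each word in the dictionary:
  'cat' -> 1
  'cat' -> 1
  'cat' -> 1
  'big' -> 0
  'and' -> 3
  'and' -> 3
  'cat' -> 1
  'cat' -> 1

Encoded: [1, 1, 1, 0, 3, 3, 1, 1]


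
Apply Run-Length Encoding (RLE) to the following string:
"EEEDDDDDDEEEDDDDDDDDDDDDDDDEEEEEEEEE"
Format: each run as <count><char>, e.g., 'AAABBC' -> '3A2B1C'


Scanning runs left to right:
  i=0: run of 'E' x 3 -> '3E'
  i=3: run of 'D' x 6 -> '6D'
  i=9: run of 'E' x 3 -> '3E'
  i=12: run of 'D' x 15 -> '15D'
  i=27: run of 'E' x 9 -> '9E'

RLE = 3E6D3E15D9E


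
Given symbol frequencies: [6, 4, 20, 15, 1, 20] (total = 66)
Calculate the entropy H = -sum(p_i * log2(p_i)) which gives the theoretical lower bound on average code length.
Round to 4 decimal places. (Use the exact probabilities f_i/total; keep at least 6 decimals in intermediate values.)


Per-symbol terms -p_i * log2(p_i) with p_i = f_i/66:
  p = 6/66 = 0.090909: log2(p) = -3.459432, -p*log2(p) = 0.314494
  p = 4/66 = 0.060606: log2(p) = -4.044394, -p*log2(p) = 0.245115
  p = 20/66 = 0.303030: log2(p) = -1.722466, -p*log2(p) = 0.521959
  p = 15/66 = 0.227273: log2(p) = -2.137504, -p*log2(p) = 0.485796
  p = 1/66 = 0.015152: log2(p) = -6.044394, -p*log2(p) = 0.091582
  p = 20/66 = 0.303030: log2(p) = -1.722466, -p*log2(p) = 0.521959
H = 0.314494 + 0.245115 + 0.521959 + 0.485796 + 0.091582 + 0.521959 = 2.180905

H = 2.1809 bits/symbol


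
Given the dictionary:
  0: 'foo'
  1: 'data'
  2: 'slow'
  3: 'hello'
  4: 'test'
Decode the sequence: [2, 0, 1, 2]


Look up each index in the dictionary:
  2 -> 'slow'
  0 -> 'foo'
  1 -> 'data'
  2 -> 'slow'

Decoded: "slow foo data slow"


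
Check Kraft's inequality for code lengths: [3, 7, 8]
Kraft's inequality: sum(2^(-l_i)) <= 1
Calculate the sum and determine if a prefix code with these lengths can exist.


Sum = 2^(-3) + 2^(-7) + 2^(-8)
    = 0.125 + 0.0078125 + 0.00390625
    = 35/256 = 0.13671875
Since 0.13671875 <= 1, Kraft's inequality IS satisfied.
A prefix code with these lengths CAN exist.

Kraft sum = 0.13671875. Satisfied.


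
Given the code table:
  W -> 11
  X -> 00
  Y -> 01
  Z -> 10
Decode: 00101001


Decoding:
00 -> X
10 -> Z
10 -> Z
01 -> Y


Result: XZZY


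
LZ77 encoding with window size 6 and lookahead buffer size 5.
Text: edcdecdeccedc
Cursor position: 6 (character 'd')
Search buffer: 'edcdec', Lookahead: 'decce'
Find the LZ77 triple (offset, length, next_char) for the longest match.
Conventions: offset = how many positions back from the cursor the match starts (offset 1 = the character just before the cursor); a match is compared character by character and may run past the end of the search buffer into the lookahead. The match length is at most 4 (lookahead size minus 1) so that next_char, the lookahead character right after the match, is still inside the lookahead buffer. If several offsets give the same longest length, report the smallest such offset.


Try each offset into the search buffer:
  offset=1 (pos 5, char 'c'): match length 0
  offset=2 (pos 4, char 'e'): match length 0
  offset=3 (pos 3, char 'd'): match length 3
  offset=4 (pos 2, char 'c'): match length 0
  offset=5 (pos 1, char 'd'): match length 1
  offset=6 (pos 0, char 'e'): match length 0
Longest match has length 3 at offset 3.
next_char = character at position 6 + 3 = 9 -> 'c'

Best match: offset=3, length=3 (matching 'dec' starting at position 3)
LZ77 triple: (3, 3, 'c')


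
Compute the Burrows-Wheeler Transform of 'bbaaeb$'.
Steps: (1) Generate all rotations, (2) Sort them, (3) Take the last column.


Rotations (sorted):
  0: $bbaaeb -> last char: b
  1: aaeb$bb -> last char: b
  2: aeb$bba -> last char: a
  3: b$bbaae -> last char: e
  4: baaeb$b -> last char: b
  5: bbaaeb$ -> last char: $
  6: eb$bbaa -> last char: a


BWT = bbaeb$a


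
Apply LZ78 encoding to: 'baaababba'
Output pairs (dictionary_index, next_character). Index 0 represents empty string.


LZ78 encoding steps:
Dictionary: {0: ''}
Step 1: w='' (idx 0), next='b' -> output (0, 'b'), add 'b' as idx 1
Step 2: w='' (idx 0), next='a' -> output (0, 'a'), add 'a' as idx 2
Step 3: w='a' (idx 2), next='a' -> output (2, 'a'), add 'aa' as idx 3
Step 4: w='b' (idx 1), next='a' -> output (1, 'a'), add 'ba' as idx 4
Step 5: w='b' (idx 1), next='b' -> output (1, 'b'), add 'bb' as idx 5
Step 6: w='a' (idx 2), end of input -> output (2, '')


Encoded: [(0, 'b'), (0, 'a'), (2, 'a'), (1, 'a'), (1, 'b'), (2, '')]


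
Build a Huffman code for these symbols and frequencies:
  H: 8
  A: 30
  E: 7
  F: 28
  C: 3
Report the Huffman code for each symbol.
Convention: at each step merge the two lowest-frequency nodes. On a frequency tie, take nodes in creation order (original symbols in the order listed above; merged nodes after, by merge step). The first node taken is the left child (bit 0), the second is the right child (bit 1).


Huffman tree construction:
Step 1: Merge C(3) + E(7) = 10
Step 2: Merge H(8) + (C+E)(10) = 18
Step 3: Merge (H+(C+E))(18) + F(28) = 46
Step 4: Merge A(30) + ((H+(C+E))+F)(46) = 76
Read each symbol's code off the tree from the root (left child = 0, right child = 1).

Codes:
  H: 100 (length 3)
  A: 0 (length 1)
  E: 1011 (length 4)
  F: 11 (length 2)
  C: 1010 (length 4)
Average code length: 150/76 = 1.9737 bits/symbol


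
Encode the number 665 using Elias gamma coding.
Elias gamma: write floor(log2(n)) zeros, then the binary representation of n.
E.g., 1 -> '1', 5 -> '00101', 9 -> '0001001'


num_bits = floor(log2(665)) + 1 = 10
leading_zeros = num_bits - 1 = 9
binary(665) = 1010011001

Elias gamma(665) = '000000000' + '1010011001' = 0000000001010011001 (19 bits)


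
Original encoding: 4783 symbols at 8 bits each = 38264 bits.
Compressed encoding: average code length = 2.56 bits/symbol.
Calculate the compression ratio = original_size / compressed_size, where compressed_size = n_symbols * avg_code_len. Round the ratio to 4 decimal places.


original_size = n_symbols * orig_bits = 4783 * 8 = 38264 bits
compressed_size = n_symbols * avg_code_len = 4783 * 2.56 = 12244.48 bits
ratio = original_size / compressed_size = 38264 / 12244.48 = 3.125

Compression ratio = 3.125


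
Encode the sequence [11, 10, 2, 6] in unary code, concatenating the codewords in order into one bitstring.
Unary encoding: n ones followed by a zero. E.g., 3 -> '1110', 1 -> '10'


Encode each number as n ones followed by a terminating 0:
  11 -> 111111111110 (12 bits)
  10 -> 11111111110 (11 bits)
  2 -> 110 (3 bits)
  6 -> 1111110 (7 bits)
Total length = 12 + 11 + 3 + 7 = 33 bits.

Unary([11, 10, 2, 6]) = 111111111110111111111101101111110 (33 bits)


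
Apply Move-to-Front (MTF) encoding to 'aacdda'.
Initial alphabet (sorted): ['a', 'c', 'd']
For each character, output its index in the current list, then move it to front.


MTF encoding:
'a': index 0 in ['a', 'c', 'd'] -> ['a', 'c', 'd']
'a': index 0 in ['a', 'c', 'd'] -> ['a', 'c', 'd']
'c': index 1 in ['a', 'c', 'd'] -> ['c', 'a', 'd']
'd': index 2 in ['c', 'a', 'd'] -> ['d', 'c', 'a']
'd': index 0 in ['d', 'c', 'a'] -> ['d', 'c', 'a']
'a': index 2 in ['d', 'c', 'a'] -> ['a', 'd', 'c']


Output: [0, 0, 1, 2, 0, 2]


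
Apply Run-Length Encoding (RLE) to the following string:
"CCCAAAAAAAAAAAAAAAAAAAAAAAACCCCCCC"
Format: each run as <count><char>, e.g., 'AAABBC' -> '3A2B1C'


Scanning runs left to right:
  i=0: run of 'C' x 3 -> '3C'
  i=3: run of 'A' x 24 -> '24A'
  i=27: run of 'C' x 7 -> '7C'

RLE = 3C24A7C


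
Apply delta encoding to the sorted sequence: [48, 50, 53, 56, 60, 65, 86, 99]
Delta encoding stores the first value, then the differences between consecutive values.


First value: 48
Deltas:
  50 - 48 = 2
  53 - 50 = 3
  56 - 53 = 3
  60 - 56 = 4
  65 - 60 = 5
  86 - 65 = 21
  99 - 86 = 13


Delta encoded: [48, 2, 3, 3, 4, 5, 21, 13]


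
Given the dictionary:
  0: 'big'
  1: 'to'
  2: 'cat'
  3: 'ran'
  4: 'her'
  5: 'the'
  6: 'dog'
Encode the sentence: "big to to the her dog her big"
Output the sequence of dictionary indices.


Look up each word in the dictionary:
  'big' -> 0
  'to' -> 1
  'to' -> 1
  'the' -> 5
  'her' -> 4
  'dog' -> 6
  'her' -> 4
  'big' -> 0

Encoded: [0, 1, 1, 5, 4, 6, 4, 0]


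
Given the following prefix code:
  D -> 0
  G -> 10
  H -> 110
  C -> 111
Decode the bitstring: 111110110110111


Decoding step by step:
Bits 111 -> C
Bits 110 -> H
Bits 110 -> H
Bits 110 -> H
Bits 111 -> C


Decoded message: CHHHC


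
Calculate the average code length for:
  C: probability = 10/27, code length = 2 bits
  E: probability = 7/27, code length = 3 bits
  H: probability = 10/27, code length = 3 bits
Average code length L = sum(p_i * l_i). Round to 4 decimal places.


Weighted contributions p_i * l_i:
  C: (10/27) * 2 = 20/27
  E: (7/27) * 3 = 21/27
  H: (10/27) * 3 = 30/27
Sum = (20 + 21 + 30)/27 = 71/27

L = 71/27 = 2.6296 bits/symbol


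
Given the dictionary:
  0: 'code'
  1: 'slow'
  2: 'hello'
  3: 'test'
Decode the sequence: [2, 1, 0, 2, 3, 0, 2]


Look up each index in the dictionary:
  2 -> 'hello'
  1 -> 'slow'
  0 -> 'code'
  2 -> 'hello'
  3 -> 'test'
  0 -> 'code'
  2 -> 'hello'

Decoded: "hello slow code hello test code hello"


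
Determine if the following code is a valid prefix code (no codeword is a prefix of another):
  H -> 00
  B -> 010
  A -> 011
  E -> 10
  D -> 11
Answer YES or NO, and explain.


Checking each pair (does one codeword prefix another?):
  H='00' vs B='010': no prefix
  H='00' vs A='011': no prefix
  H='00' vs E='10': no prefix
  H='00' vs D='11': no prefix
  B='010' vs H='00': no prefix
  B='010' vs A='011': no prefix
  B='010' vs E='10': no prefix
  B='010' vs D='11': no prefix
  A='011' vs H='00': no prefix
  A='011' vs B='010': no prefix
  A='011' vs E='10': no prefix
  A='011' vs D='11': no prefix
  E='10' vs H='00': no prefix
  E='10' vs B='010': no prefix
  E='10' vs A='011': no prefix
  E='10' vs D='11': no prefix
  D='11' vs H='00': no prefix
  D='11' vs B='010': no prefix
  D='11' vs A='011': no prefix
  D='11' vs E='10': no prefix
No violation found over all pairs.

YES -- this is a valid prefix code. No codeword is a prefix of any other codeword.


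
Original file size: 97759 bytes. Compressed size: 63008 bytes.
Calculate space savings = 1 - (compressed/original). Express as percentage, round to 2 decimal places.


ratio = compressed/original = 63008/97759 = 0.644524
savings = 1 - ratio = 1 - 0.644524 = 0.355476
as a percentage: 0.355476 * 100 = 35.55%

Space savings = 1 - 63008/97759 = 35.55%


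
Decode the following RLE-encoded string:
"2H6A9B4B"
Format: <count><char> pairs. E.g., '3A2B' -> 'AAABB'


Expanding each <count><char> pair:
  2H -> 'HH'
  6A -> 'AAAAAA'
  9B -> 'BBBBBBBBB'
  4B -> 'BBBB'

Decoded = HHAAAAAABBBBBBBBBBBBB


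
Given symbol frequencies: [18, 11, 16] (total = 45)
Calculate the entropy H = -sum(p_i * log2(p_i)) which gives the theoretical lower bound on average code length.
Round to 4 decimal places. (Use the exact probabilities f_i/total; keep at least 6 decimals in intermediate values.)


Per-symbol terms -p_i * log2(p_i) with p_i = f_i/45:
  p = 18/45 = 0.400000: log2(p) = -1.321928, -p*log2(p) = 0.528771
  p = 11/45 = 0.244444: log2(p) = -2.032421, -p*log2(p) = 0.496814
  p = 16/45 = 0.355556: log2(p) = -1.491853, -p*log2(p) = 0.530437
H = 0.528771 + 0.496814 + 0.530437 = 1.556022

H = 1.556 bits/symbol


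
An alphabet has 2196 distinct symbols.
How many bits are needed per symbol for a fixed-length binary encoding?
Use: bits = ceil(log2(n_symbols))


log2(2196) = 11.1007
Bracket: 2^11 = 2048 < 2196 <= 2^12 = 4096
So ceil(log2(2196)) = 12

bits = ceil(log2(2196)) = ceil(11.1007) = 12 bits


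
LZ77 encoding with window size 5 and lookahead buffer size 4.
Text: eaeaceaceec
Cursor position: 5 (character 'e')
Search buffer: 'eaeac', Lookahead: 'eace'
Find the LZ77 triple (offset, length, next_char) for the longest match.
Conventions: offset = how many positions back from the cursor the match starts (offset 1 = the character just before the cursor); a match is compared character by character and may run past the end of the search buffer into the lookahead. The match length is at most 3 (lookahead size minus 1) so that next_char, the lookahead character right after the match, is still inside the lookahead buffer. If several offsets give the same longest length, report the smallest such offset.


Try each offset into the search buffer:
  offset=1 (pos 4, char 'c'): match length 0
  offset=2 (pos 3, char 'a'): match length 0
  offset=3 (pos 2, char 'e'): match length 3
  offset=4 (pos 1, char 'a'): match length 0
  offset=5 (pos 0, char 'e'): match length 2
Longest match has length 3 at offset 3.
next_char = character at position 5 + 3 = 8 -> 'e'

Best match: offset=3, length=3 (matching 'eac' starting at position 2)
LZ77 triple: (3, 3, 'e')


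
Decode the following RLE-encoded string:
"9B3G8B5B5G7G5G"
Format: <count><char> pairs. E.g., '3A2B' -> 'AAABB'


Expanding each <count><char> pair:
  9B -> 'BBBBBBBBB'
  3G -> 'GGG'
  8B -> 'BBBBBBBB'
  5B -> 'BBBBB'
  5G -> 'GGGGG'
  7G -> 'GGGGGGG'
  5G -> 'GGGGG'

Decoded = BBBBBBBBBGGGBBBBBBBBBBBBBGGGGGGGGGGGGGGGGG


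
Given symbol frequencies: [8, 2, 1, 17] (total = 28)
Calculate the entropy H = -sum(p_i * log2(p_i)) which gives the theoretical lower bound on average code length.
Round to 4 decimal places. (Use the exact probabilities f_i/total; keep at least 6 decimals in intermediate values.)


Per-symbol terms -p_i * log2(p_i) with p_i = f_i/28:
  p = 8/28 = 0.285714: log2(p) = -1.807355, -p*log2(p) = 0.516387
  p = 2/28 = 0.071429: log2(p) = -3.807355, -p*log2(p) = 0.271954
  p = 1/28 = 0.035714: log2(p) = -4.807355, -p*log2(p) = 0.171691
  p = 17/28 = 0.607143: log2(p) = -0.719892, -p*log2(p) = 0.437077
H = 0.516387 + 0.271954 + 0.171691 + 0.437077 = 1.397109

H = 1.3971 bits/symbol


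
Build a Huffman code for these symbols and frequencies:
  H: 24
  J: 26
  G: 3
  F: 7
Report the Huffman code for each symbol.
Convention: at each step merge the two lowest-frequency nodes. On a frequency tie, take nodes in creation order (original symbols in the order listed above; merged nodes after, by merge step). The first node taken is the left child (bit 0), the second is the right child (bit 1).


Huffman tree construction:
Step 1: Merge G(3) + F(7) = 10
Step 2: Merge (G+F)(10) + H(24) = 34
Step 3: Merge J(26) + ((G+F)+H)(34) = 60
Read each symbol's code off the tree from the root (left child = 0, right child = 1).

Codes:
  H: 11 (length 2)
  J: 0 (length 1)
  G: 100 (length 3)
  F: 101 (length 3)
Average code length: 104/60 = 1.7333 bits/symbol


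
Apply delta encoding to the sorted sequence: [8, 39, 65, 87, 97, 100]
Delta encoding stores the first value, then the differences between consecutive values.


First value: 8
Deltas:
  39 - 8 = 31
  65 - 39 = 26
  87 - 65 = 22
  97 - 87 = 10
  100 - 97 = 3


Delta encoded: [8, 31, 26, 22, 10, 3]


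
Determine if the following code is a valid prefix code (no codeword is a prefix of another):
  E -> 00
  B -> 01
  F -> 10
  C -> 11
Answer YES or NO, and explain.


Checking each pair (does one codeword prefix another?):
  E='00' vs B='01': no prefix
  E='00' vs F='10': no prefix
  E='00' vs C='11': no prefix
  B='01' vs E='00': no prefix
  B='01' vs F='10': no prefix
  B='01' vs C='11': no prefix
  F='10' vs E='00': no prefix
  F='10' vs B='01': no prefix
  F='10' vs C='11': no prefix
  C='11' vs E='00': no prefix
  C='11' vs B='01': no prefix
  C='11' vs F='10': no prefix
No violation found over all pairs.

YES -- this is a valid prefix code. No codeword is a prefix of any other codeword.


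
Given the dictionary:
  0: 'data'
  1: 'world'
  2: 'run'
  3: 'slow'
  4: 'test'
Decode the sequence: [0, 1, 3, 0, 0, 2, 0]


Look up each index in the dictionary:
  0 -> 'data'
  1 -> 'world'
  3 -> 'slow'
  0 -> 'data'
  0 -> 'data'
  2 -> 'run'
  0 -> 'data'

Decoded: "data world slow data data run data"


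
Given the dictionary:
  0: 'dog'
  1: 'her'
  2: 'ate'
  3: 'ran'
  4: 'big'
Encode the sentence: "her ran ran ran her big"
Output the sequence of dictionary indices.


Look up each word in the dictionary:
  'her' -> 1
  'ran' -> 3
  'ran' -> 3
  'ran' -> 3
  'her' -> 1
  'big' -> 4

Encoded: [1, 3, 3, 3, 1, 4]


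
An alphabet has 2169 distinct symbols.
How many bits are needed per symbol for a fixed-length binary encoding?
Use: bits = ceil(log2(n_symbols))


log2(2169) = 11.0828
Bracket: 2^11 = 2048 < 2169 <= 2^12 = 4096
So ceil(log2(2169)) = 12

bits = ceil(log2(2169)) = ceil(11.0828) = 12 bits


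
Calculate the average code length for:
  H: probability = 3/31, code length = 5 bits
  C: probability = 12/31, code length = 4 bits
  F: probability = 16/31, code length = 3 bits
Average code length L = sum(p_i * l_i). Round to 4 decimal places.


Weighted contributions p_i * l_i:
  H: (3/31) * 5 = 15/31
  C: (12/31) * 4 = 48/31
  F: (16/31) * 3 = 48/31
Sum = (15 + 48 + 48)/31 = 111/31

L = 111/31 = 3.5806 bits/symbol


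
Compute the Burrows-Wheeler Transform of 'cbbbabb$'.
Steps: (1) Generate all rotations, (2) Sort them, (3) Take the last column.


Rotations (sorted):
  0: $cbbbabb -> last char: b
  1: abb$cbbb -> last char: b
  2: b$cbbbab -> last char: b
  3: babb$cbb -> last char: b
  4: bb$cbbba -> last char: a
  5: bbabb$cb -> last char: b
  6: bbbabb$c -> last char: c
  7: cbbbabb$ -> last char: $


BWT = bbbbabc$


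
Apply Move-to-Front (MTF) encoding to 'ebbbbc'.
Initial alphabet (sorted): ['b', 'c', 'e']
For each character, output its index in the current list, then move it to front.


MTF encoding:
'e': index 2 in ['b', 'c', 'e'] -> ['e', 'b', 'c']
'b': index 1 in ['e', 'b', 'c'] -> ['b', 'e', 'c']
'b': index 0 in ['b', 'e', 'c'] -> ['b', 'e', 'c']
'b': index 0 in ['b', 'e', 'c'] -> ['b', 'e', 'c']
'b': index 0 in ['b', 'e', 'c'] -> ['b', 'e', 'c']
'c': index 2 in ['b', 'e', 'c'] -> ['c', 'b', 'e']


Output: [2, 1, 0, 0, 0, 2]


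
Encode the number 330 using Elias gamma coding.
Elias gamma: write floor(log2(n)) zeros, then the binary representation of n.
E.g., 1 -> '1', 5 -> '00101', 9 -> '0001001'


num_bits = floor(log2(330)) + 1 = 9
leading_zeros = num_bits - 1 = 8
binary(330) = 101001010

Elias gamma(330) = '00000000' + '101001010' = 00000000101001010 (17 bits)


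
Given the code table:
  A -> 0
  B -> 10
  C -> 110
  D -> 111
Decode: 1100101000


Decoding:
110 -> C
0 -> A
10 -> B
10 -> B
0 -> A
0 -> A


Result: CABBAA


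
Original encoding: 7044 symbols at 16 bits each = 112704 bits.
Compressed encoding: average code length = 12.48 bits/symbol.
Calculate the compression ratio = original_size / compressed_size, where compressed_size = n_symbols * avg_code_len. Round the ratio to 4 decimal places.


original_size = n_symbols * orig_bits = 7044 * 16 = 112704 bits
compressed_size = n_symbols * avg_code_len = 7044 * 12.48 = 87909.12 bits
ratio = original_size / compressed_size = 112704 / 87909.12 = 1.2821

Compression ratio = 1.2821


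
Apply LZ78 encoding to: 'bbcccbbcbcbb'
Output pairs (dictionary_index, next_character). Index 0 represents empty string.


LZ78 encoding steps:
Dictionary: {0: ''}
Step 1: w='' (idx 0), next='b' -> output (0, 'b'), add 'b' as idx 1
Step 2: w='b' (idx 1), next='c' -> output (1, 'c'), add 'bc' as idx 2
Step 3: w='' (idx 0), next='c' -> output (0, 'c'), add 'c' as idx 3
Step 4: w='c' (idx 3), next='b' -> output (3, 'b'), add 'cb' as idx 4
Step 5: w='bc' (idx 2), next='b' -> output (2, 'b'), add 'bcb' as idx 5
Step 6: w='cb' (idx 4), next='b' -> output (4, 'b'), add 'cbb' as idx 6


Encoded: [(0, 'b'), (1, 'c'), (0, 'c'), (3, 'b'), (2, 'b'), (4, 'b')]


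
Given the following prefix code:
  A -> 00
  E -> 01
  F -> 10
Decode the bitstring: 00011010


Decoding step by step:
Bits 00 -> A
Bits 01 -> E
Bits 10 -> F
Bits 10 -> F


Decoded message: AEFF


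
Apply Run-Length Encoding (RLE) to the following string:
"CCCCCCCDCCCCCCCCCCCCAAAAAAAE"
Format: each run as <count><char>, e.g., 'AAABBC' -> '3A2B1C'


Scanning runs left to right:
  i=0: run of 'C' x 7 -> '7C'
  i=7: run of 'D' x 1 -> '1D'
  i=8: run of 'C' x 12 -> '12C'
  i=20: run of 'A' x 7 -> '7A'
  i=27: run of 'E' x 1 -> '1E'

RLE = 7C1D12C7A1E


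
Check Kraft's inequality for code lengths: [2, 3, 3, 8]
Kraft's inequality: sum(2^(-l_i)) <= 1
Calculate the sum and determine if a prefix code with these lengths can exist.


Sum = 2^(-2) + 2^(-3) + 2^(-3) + 2^(-8)
    = 0.25 + 0.125 + 0.125 + 0.00390625
    = 129/256 = 0.50390625
Since 0.50390625 <= 1, Kraft's inequality IS satisfied.
A prefix code with these lengths CAN exist.

Kraft sum = 0.50390625. Satisfied.


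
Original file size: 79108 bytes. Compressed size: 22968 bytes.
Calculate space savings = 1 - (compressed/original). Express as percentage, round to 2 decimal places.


ratio = compressed/original = 22968/79108 = 0.290337
savings = 1 - ratio = 1 - 0.290337 = 0.709663
as a percentage: 0.709663 * 100 = 70.97%

Space savings = 1 - 22968/79108 = 70.97%


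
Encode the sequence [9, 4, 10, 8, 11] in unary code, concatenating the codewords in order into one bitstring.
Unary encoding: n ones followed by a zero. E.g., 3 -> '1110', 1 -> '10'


Encode each number as n ones followed by a terminating 0:
  9 -> 1111111110 (10 bits)
  4 -> 11110 (5 bits)
  10 -> 11111111110 (11 bits)
  8 -> 111111110 (9 bits)
  11 -> 111111111110 (12 bits)
Total length = 10 + 5 + 11 + 9 + 12 = 47 bits.

Unary([9, 4, 10, 8, 11]) = 11111111101111011111111110111111110111111111110 (47 bits)


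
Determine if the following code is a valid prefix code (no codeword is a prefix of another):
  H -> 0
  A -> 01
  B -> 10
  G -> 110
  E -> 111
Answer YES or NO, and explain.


Checking each pair (does one codeword prefix another?):
  H='0' vs A='01': prefix -- VIOLATION

NO -- this is NOT a valid prefix code. H (0) is a prefix of A (01).


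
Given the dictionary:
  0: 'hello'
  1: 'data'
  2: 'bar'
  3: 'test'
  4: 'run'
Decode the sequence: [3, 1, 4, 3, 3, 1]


Look up each index in the dictionary:
  3 -> 'test'
  1 -> 'data'
  4 -> 'run'
  3 -> 'test'
  3 -> 'test'
  1 -> 'data'

Decoded: "test data run test test data"


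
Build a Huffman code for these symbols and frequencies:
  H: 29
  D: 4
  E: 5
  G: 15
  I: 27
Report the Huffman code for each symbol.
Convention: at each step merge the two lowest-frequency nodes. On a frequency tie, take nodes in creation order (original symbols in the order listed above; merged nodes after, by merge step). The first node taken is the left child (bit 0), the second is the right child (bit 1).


Huffman tree construction:
Step 1: Merge D(4) + E(5) = 9
Step 2: Merge (D+E)(9) + G(15) = 24
Step 3: Merge ((D+E)+G)(24) + I(27) = 51
Step 4: Merge H(29) + (((D+E)+G)+I)(51) = 80
Read each symbol's code off the tree from the root (left child = 0, right child = 1).

Codes:
  H: 0 (length 1)
  D: 1000 (length 4)
  E: 1001 (length 4)
  G: 101 (length 3)
  I: 11 (length 2)
Average code length: 164/80 = 2.0500 bits/symbol


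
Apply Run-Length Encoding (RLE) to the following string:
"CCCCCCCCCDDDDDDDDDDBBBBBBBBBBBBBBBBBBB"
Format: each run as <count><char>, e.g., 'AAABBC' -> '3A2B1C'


Scanning runs left to right:
  i=0: run of 'C' x 9 -> '9C'
  i=9: run of 'D' x 10 -> '10D'
  i=19: run of 'B' x 19 -> '19B'

RLE = 9C10D19B


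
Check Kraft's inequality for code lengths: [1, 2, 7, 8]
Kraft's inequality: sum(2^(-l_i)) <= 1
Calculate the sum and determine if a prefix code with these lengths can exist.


Sum = 2^(-1) + 2^(-2) + 2^(-7) + 2^(-8)
    = 0.5 + 0.25 + 0.0078125 + 0.00390625
    = 195/256 = 0.76171875
Since 0.76171875 <= 1, Kraft's inequality IS satisfied.
A prefix code with these lengths CAN exist.

Kraft sum = 0.76171875. Satisfied.


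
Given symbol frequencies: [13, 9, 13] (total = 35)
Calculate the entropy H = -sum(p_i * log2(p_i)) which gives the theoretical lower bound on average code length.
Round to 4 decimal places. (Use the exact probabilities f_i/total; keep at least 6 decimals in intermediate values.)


Per-symbol terms -p_i * log2(p_i) with p_i = f_i/35:
  p = 13/35 = 0.371429: log2(p) = -1.428843, -p*log2(p) = 0.530713
  p = 9/35 = 0.257143: log2(p) = -1.959358, -p*log2(p) = 0.503835
  p = 13/35 = 0.371429: log2(p) = -1.428843, -p*log2(p) = 0.530713
H = 0.530713 + 0.503835 + 0.530713 = 1.565261

H = 1.5653 bits/symbol


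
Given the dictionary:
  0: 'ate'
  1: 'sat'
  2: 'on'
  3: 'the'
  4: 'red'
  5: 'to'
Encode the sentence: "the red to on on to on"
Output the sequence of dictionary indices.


Look up each word in the dictionary:
  'the' -> 3
  'red' -> 4
  'to' -> 5
  'on' -> 2
  'on' -> 2
  'to' -> 5
  'on' -> 2

Encoded: [3, 4, 5, 2, 2, 5, 2]


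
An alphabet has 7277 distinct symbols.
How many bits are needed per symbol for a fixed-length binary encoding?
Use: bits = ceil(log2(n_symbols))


log2(7277) = 12.8291
Bracket: 2^12 = 4096 < 7277 <= 2^13 = 8192
So ceil(log2(7277)) = 13

bits = ceil(log2(7277)) = ceil(12.8291) = 13 bits


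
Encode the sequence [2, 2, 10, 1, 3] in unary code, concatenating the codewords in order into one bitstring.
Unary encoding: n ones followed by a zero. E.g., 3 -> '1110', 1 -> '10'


Encode each number as n ones followed by a terminating 0:
  2 -> 110 (3 bits)
  2 -> 110 (3 bits)
  10 -> 11111111110 (11 bits)
  1 -> 10 (2 bits)
  3 -> 1110 (4 bits)
Total length = 3 + 3 + 11 + 2 + 4 = 23 bits.

Unary([2, 2, 10, 1, 3]) = 11011011111111110101110 (23 bits)


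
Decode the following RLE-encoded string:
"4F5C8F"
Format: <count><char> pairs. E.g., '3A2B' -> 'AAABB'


Expanding each <count><char> pair:
  4F -> 'FFFF'
  5C -> 'CCCCC'
  8F -> 'FFFFFFFF'

Decoded = FFFFCCCCCFFFFFFFF


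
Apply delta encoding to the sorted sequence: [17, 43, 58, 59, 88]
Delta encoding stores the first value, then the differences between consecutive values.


First value: 17
Deltas:
  43 - 17 = 26
  58 - 43 = 15
  59 - 58 = 1
  88 - 59 = 29


Delta encoded: [17, 26, 15, 1, 29]


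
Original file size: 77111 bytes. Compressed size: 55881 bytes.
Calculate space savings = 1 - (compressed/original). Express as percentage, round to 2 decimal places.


ratio = compressed/original = 55881/77111 = 0.724683
savings = 1 - ratio = 1 - 0.724683 = 0.275317
as a percentage: 0.275317 * 100 = 27.53%

Space savings = 1 - 55881/77111 = 27.53%


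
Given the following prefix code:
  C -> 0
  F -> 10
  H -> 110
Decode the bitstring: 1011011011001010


Decoding step by step:
Bits 10 -> F
Bits 110 -> H
Bits 110 -> H
Bits 110 -> H
Bits 0 -> C
Bits 10 -> F
Bits 10 -> F


Decoded message: FHHHCFF


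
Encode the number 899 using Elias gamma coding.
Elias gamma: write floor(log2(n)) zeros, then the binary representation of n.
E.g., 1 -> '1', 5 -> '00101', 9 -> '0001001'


num_bits = floor(log2(899)) + 1 = 10
leading_zeros = num_bits - 1 = 9
binary(899) = 1110000011

Elias gamma(899) = '000000000' + '1110000011' = 0000000001110000011 (19 bits)


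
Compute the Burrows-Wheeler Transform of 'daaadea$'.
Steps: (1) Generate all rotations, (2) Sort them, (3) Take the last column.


Rotations (sorted):
  0: $daaadea -> last char: a
  1: a$daaade -> last char: e
  2: aaadea$d -> last char: d
  3: aadea$da -> last char: a
  4: adea$daa -> last char: a
  5: daaadea$ -> last char: $
  6: dea$daaa -> last char: a
  7: ea$daaad -> last char: d


BWT = aedaa$ad


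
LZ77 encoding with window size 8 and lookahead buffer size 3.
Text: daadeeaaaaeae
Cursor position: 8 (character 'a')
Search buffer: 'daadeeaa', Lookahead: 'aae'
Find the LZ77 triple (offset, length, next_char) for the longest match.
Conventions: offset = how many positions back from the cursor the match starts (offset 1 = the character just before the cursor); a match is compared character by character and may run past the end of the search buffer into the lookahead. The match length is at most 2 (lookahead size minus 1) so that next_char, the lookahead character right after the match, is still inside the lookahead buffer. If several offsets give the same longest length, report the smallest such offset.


Try each offset into the search buffer:
  offset=1 (pos 7, char 'a'): match length 2
  offset=2 (pos 6, char 'a'): match length 2
  offset=3 (pos 5, char 'e'): match length 0
  offset=4 (pos 4, char 'e'): match length 0
  offset=5 (pos 3, char 'd'): match length 0
  offset=6 (pos 2, char 'a'): match length 1
  offset=7 (pos 1, char 'a'): match length 2
  offset=8 (pos 0, char 'd'): match length 0
Longest match has length 2, found at offsets 1, 2, 7; take the smallest, offset 1.
next_char = character at position 8 + 2 = 10 -> 'e'

Best match: offset=1, length=2 (matching 'aa' starting at position 7)
LZ77 triple: (1, 2, 'e')


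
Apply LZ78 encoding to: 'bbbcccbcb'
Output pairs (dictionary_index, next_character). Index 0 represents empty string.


LZ78 encoding steps:
Dictionary: {0: ''}
Step 1: w='' (idx 0), next='b' -> output (0, 'b'), add 'b' as idx 1
Step 2: w='b' (idx 1), next='b' -> output (1, 'b'), add 'bb' as idx 2
Step 3: w='' (idx 0), next='c' -> output (0, 'c'), add 'c' as idx 3
Step 4: w='c' (idx 3), next='c' -> output (3, 'c'), add 'cc' as idx 4
Step 5: w='b' (idx 1), next='c' -> output (1, 'c'), add 'bc' as idx 5
Step 6: w='b' (idx 1), end of input -> output (1, '')


Encoded: [(0, 'b'), (1, 'b'), (0, 'c'), (3, 'c'), (1, 'c'), (1, '')]


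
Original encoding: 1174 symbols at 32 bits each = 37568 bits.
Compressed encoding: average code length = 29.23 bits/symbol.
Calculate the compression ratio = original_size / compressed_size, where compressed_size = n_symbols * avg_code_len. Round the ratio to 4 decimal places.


original_size = n_symbols * orig_bits = 1174 * 32 = 37568 bits
compressed_size = n_symbols * avg_code_len = 1174 * 29.23 = 34316.02 bits
ratio = original_size / compressed_size = 37568 / 34316.02 = 1.0948

Compression ratio = 1.0948


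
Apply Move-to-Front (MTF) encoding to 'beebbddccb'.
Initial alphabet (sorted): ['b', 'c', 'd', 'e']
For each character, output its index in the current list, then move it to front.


MTF encoding:
'b': index 0 in ['b', 'c', 'd', 'e'] -> ['b', 'c', 'd', 'e']
'e': index 3 in ['b', 'c', 'd', 'e'] -> ['e', 'b', 'c', 'd']
'e': index 0 in ['e', 'b', 'c', 'd'] -> ['e', 'b', 'c', 'd']
'b': index 1 in ['e', 'b', 'c', 'd'] -> ['b', 'e', 'c', 'd']
'b': index 0 in ['b', 'e', 'c', 'd'] -> ['b', 'e', 'c', 'd']
'd': index 3 in ['b', 'e', 'c', 'd'] -> ['d', 'b', 'e', 'c']
'd': index 0 in ['d', 'b', 'e', 'c'] -> ['d', 'b', 'e', 'c']
'c': index 3 in ['d', 'b', 'e', 'c'] -> ['c', 'd', 'b', 'e']
'c': index 0 in ['c', 'd', 'b', 'e'] -> ['c', 'd', 'b', 'e']
'b': index 2 in ['c', 'd', 'b', 'e'] -> ['b', 'c', 'd', 'e']


Output: [0, 3, 0, 1, 0, 3, 0, 3, 0, 2]


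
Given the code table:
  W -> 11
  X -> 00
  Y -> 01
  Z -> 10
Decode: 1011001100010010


Decoding:
10 -> Z
11 -> W
00 -> X
11 -> W
00 -> X
01 -> Y
00 -> X
10 -> Z


Result: ZWXWXYXZ


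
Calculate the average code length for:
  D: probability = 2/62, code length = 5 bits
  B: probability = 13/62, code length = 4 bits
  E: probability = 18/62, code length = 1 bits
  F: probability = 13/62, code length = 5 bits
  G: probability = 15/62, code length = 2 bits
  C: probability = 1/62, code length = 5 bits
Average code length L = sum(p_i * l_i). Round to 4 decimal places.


Weighted contributions p_i * l_i:
  D: (2/62) * 5 = 10/62
  B: (13/62) * 4 = 52/62
  E: (18/62) * 1 = 18/62
  F: (13/62) * 5 = 65/62
  G: (15/62) * 2 = 30/62
  C: (1/62) * 5 = 5/62
Sum = (10 + 52 + 18 + 65 + 30 + 5)/62 = 180/62

L = 180/62 = 2.9032 bits/symbol


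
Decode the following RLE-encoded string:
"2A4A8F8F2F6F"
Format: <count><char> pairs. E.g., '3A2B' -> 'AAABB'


Expanding each <count><char> pair:
  2A -> 'AA'
  4A -> 'AAAA'
  8F -> 'FFFFFFFF'
  8F -> 'FFFFFFFF'
  2F -> 'FF'
  6F -> 'FFFFFF'

Decoded = AAAAAAFFFFFFFFFFFFFFFFFFFFFFFF


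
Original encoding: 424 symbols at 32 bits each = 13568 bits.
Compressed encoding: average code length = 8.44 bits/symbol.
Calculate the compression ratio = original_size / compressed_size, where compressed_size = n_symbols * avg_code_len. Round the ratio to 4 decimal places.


original_size = n_symbols * orig_bits = 424 * 32 = 13568 bits
compressed_size = n_symbols * avg_code_len = 424 * 8.44 = 3578.56 bits
ratio = original_size / compressed_size = 13568 / 3578.56 = 3.7915

Compression ratio = 3.7915


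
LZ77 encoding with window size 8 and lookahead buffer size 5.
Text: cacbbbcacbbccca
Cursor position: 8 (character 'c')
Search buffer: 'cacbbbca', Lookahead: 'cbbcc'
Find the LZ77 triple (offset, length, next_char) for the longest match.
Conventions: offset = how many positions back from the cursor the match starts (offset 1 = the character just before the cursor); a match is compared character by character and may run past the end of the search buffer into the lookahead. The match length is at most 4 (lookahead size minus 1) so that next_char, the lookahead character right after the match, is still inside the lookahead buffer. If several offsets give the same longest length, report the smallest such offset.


Try each offset into the search buffer:
  offset=1 (pos 7, char 'a'): match length 0
  offset=2 (pos 6, char 'c'): match length 1
  offset=3 (pos 5, char 'b'): match length 0
  offset=4 (pos 4, char 'b'): match length 0
  offset=5 (pos 3, char 'b'): match length 0
  offset=6 (pos 2, char 'c'): match length 3
  offset=7 (pos 1, char 'a'): match length 0
  offset=8 (pos 0, char 'c'): match length 1
Longest match has length 3 at offset 6.
next_char = character at position 8 + 3 = 11 -> 'c'

Best match: offset=6, length=3 (matching 'cbb' starting at position 2)
LZ77 triple: (6, 3, 'c')


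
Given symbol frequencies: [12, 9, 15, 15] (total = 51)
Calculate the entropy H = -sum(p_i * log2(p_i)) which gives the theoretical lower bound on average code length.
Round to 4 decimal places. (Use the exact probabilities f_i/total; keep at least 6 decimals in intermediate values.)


Per-symbol terms -p_i * log2(p_i) with p_i = f_i/51:
  p = 12/51 = 0.235294: log2(p) = -2.087463, -p*log2(p) = 0.491168
  p = 9/51 = 0.176471: log2(p) = -2.502500, -p*log2(p) = 0.441618
  p = 15/51 = 0.294118: log2(p) = -1.765535, -p*log2(p) = 0.519275
  p = 15/51 = 0.294118: log2(p) = -1.765535, -p*log2(p) = 0.519275
H = 0.491168 + 0.441618 + 0.519275 + 0.519275 = 1.971336

H = 1.9713 bits/symbol


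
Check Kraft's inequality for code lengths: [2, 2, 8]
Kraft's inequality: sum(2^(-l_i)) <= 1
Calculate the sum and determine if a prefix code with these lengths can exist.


Sum = 2^(-2) + 2^(-2) + 2^(-8)
    = 0.25 + 0.25 + 0.00390625
    = 129/256 = 0.50390625
Since 0.50390625 <= 1, Kraft's inequality IS satisfied.
A prefix code with these lengths CAN exist.

Kraft sum = 0.50390625. Satisfied.


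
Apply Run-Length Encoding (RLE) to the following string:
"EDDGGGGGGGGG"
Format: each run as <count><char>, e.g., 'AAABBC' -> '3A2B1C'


Scanning runs left to right:
  i=0: run of 'E' x 1 -> '1E'
  i=1: run of 'D' x 2 -> '2D'
  i=3: run of 'G' x 9 -> '9G'

RLE = 1E2D9G


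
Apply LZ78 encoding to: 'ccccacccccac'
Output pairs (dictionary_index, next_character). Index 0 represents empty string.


LZ78 encoding steps:
Dictionary: {0: ''}
Step 1: w='' (idx 0), next='c' -> output (0, 'c'), add 'c' as idx 1
Step 2: w='c' (idx 1), next='c' -> output (1, 'c'), add 'cc' as idx 2
Step 3: w='c' (idx 1), next='a' -> output (1, 'a'), add 'ca' as idx 3
Step 4: w='cc' (idx 2), next='c' -> output (2, 'c'), add 'ccc' as idx 4
Step 5: w='cc' (idx 2), next='a' -> output (2, 'a'), add 'cca' as idx 5
Step 6: w='c' (idx 1), end of input -> output (1, '')


Encoded: [(0, 'c'), (1, 'c'), (1, 'a'), (2, 'c'), (2, 'a'), (1, '')]


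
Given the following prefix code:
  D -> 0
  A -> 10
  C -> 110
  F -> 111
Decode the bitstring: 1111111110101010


Decoding step by step:
Bits 111 -> F
Bits 111 -> F
Bits 111 -> F
Bits 0 -> D
Bits 10 -> A
Bits 10 -> A
Bits 10 -> A


Decoded message: FFFDAAA


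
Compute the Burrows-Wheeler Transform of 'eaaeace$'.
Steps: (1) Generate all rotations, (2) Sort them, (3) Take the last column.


Rotations (sorted):
  0: $eaaeace -> last char: e
  1: aaeace$e -> last char: e
  2: ace$eaae -> last char: e
  3: aeace$ea -> last char: a
  4: ce$eaaea -> last char: a
  5: e$eaaeac -> last char: c
  6: eaaeace$ -> last char: $
  7: eace$eaa -> last char: a


BWT = eeeaac$a


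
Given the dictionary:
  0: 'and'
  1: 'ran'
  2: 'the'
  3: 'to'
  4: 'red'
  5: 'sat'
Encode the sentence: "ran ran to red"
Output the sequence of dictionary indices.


Look up each word in the dictionary:
  'ran' -> 1
  'ran' -> 1
  'to' -> 3
  'red' -> 4

Encoded: [1, 1, 3, 4]


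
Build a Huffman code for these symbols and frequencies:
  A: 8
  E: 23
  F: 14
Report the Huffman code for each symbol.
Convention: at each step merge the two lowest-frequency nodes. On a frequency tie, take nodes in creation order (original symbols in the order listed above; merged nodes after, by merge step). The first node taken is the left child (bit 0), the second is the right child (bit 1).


Huffman tree construction:
Step 1: Merge A(8) + F(14) = 22
Step 2: Merge (A+F)(22) + E(23) = 45
Read each symbol's code off the tree from the root (left child = 0, right child = 1).

Codes:
  A: 00 (length 2)
  E: 1 (length 1)
  F: 01 (length 2)
Average code length: 67/45 = 1.4889 bits/symbol


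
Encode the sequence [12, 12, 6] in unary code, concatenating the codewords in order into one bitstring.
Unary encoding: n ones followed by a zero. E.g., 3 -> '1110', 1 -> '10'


Encode each number as n ones followed by a terminating 0:
  12 -> 1111111111110 (13 bits)
  12 -> 1111111111110 (13 bits)
  6 -> 1111110 (7 bits)
Total length = 13 + 13 + 7 = 33 bits.

Unary([12, 12, 6]) = 111111111111011111111111101111110 (33 bits)


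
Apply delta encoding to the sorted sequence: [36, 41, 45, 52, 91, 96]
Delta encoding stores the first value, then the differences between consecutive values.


First value: 36
Deltas:
  41 - 36 = 5
  45 - 41 = 4
  52 - 45 = 7
  91 - 52 = 39
  96 - 91 = 5


Delta encoded: [36, 5, 4, 7, 39, 5]


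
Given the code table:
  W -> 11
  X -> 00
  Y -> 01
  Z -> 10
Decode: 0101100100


Decoding:
01 -> Y
01 -> Y
10 -> Z
01 -> Y
00 -> X


Result: YYZYX


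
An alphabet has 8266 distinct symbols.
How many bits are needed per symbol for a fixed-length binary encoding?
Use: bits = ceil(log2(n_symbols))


log2(8266) = 13.013
Bracket: 2^13 = 8192 < 8266 <= 2^14 = 16384
So ceil(log2(8266)) = 14

bits = ceil(log2(8266)) = ceil(13.013) = 14 bits


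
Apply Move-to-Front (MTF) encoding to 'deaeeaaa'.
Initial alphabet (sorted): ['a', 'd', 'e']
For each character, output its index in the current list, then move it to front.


MTF encoding:
'd': index 1 in ['a', 'd', 'e'] -> ['d', 'a', 'e']
'e': index 2 in ['d', 'a', 'e'] -> ['e', 'd', 'a']
'a': index 2 in ['e', 'd', 'a'] -> ['a', 'e', 'd']
'e': index 1 in ['a', 'e', 'd'] -> ['e', 'a', 'd']
'e': index 0 in ['e', 'a', 'd'] -> ['e', 'a', 'd']
'a': index 1 in ['e', 'a', 'd'] -> ['a', 'e', 'd']
'a': index 0 in ['a', 'e', 'd'] -> ['a', 'e', 'd']
'a': index 0 in ['a', 'e', 'd'] -> ['a', 'e', 'd']


Output: [1, 2, 2, 1, 0, 1, 0, 0]
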